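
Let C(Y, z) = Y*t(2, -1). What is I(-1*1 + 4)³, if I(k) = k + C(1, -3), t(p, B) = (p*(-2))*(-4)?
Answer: 6859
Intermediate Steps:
t(p, B) = 8*p (t(p, B) = -2*p*(-4) = 8*p)
C(Y, z) = 16*Y (C(Y, z) = Y*(8*2) = Y*16 = 16*Y)
I(k) = 16 + k (I(k) = k + 16*1 = k + 16 = 16 + k)
I(-1*1 + 4)³ = (16 + (-1*1 + 4))³ = (16 + (-1 + 4))³ = (16 + 3)³ = 19³ = 6859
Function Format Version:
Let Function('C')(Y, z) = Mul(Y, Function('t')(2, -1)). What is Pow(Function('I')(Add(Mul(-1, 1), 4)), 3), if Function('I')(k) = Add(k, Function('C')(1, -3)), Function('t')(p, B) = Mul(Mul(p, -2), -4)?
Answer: 6859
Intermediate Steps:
Function('t')(p, B) = Mul(8, p) (Function('t')(p, B) = Mul(Mul(-2, p), -4) = Mul(8, p))
Function('C')(Y, z) = Mul(16, Y) (Function('C')(Y, z) = Mul(Y, Mul(8, 2)) = Mul(Y, 16) = Mul(16, Y))
Function('I')(k) = Add(16, k) (Function('I')(k) = Add(k, Mul(16, 1)) = Add(k, 16) = Add(16, k))
Pow(Function('I')(Add(Mul(-1, 1), 4)), 3) = Pow(Add(16, Add(Mul(-1, 1), 4)), 3) = Pow(Add(16, Add(-1, 4)), 3) = Pow(Add(16, 3), 3) = Pow(19, 3) = 6859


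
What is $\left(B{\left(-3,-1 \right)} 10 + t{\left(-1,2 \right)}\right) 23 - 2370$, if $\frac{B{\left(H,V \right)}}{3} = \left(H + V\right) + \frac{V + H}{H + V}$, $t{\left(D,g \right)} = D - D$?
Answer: $-4440$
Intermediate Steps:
$t{\left(D,g \right)} = 0$
$B{\left(H,V \right)} = 3 + 3 H + 3 V$ ($B{\left(H,V \right)} = 3 \left(\left(H + V\right) + \frac{V + H}{H + V}\right) = 3 \left(\left(H + V\right) + \frac{H + V}{H + V}\right) = 3 \left(\left(H + V\right) + 1\right) = 3 \left(1 + H + V\right) = 3 + 3 H + 3 V$)
$\left(B{\left(-3,-1 \right)} 10 + t{\left(-1,2 \right)}\right) 23 - 2370 = \left(\left(3 + 3 \left(-3\right) + 3 \left(-1\right)\right) 10 + 0\right) 23 - 2370 = \left(\left(3 - 9 - 3\right) 10 + 0\right) 23 - 2370 = \left(\left(-9\right) 10 + 0\right) 23 - 2370 = \left(-90 + 0\right) 23 - 2370 = \left(-90\right) 23 - 2370 = -2070 - 2370 = -4440$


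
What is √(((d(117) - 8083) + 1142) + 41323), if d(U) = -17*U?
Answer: √32393 ≈ 179.98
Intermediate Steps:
√(((d(117) - 8083) + 1142) + 41323) = √(((-17*117 - 8083) + 1142) + 41323) = √(((-1989 - 8083) + 1142) + 41323) = √((-10072 + 1142) + 41323) = √(-8930 + 41323) = √32393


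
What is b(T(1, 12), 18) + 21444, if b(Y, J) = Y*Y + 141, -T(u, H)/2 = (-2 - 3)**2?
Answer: 24085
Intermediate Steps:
T(u, H) = -50 (T(u, H) = -2*(-2 - 3)**2 = -2*(-5)**2 = -2*25 = -50)
b(Y, J) = 141 + Y**2 (b(Y, J) = Y**2 + 141 = 141 + Y**2)
b(T(1, 12), 18) + 21444 = (141 + (-50)**2) + 21444 = (141 + 2500) + 21444 = 2641 + 21444 = 24085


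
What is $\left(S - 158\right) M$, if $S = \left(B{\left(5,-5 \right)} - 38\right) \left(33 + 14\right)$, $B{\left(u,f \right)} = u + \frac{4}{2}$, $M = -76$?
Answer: $122740$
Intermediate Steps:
$B{\left(u,f \right)} = 2 + u$ ($B{\left(u,f \right)} = u + 4 \cdot \frac{1}{2} = u + 2 = 2 + u$)
$S = -1457$ ($S = \left(\left(2 + 5\right) - 38\right) \left(33 + 14\right) = \left(7 - 38\right) 47 = \left(-31\right) 47 = -1457$)
$\left(S - 158\right) M = \left(-1457 - 158\right) \left(-76\right) = \left(-1615\right) \left(-76\right) = 122740$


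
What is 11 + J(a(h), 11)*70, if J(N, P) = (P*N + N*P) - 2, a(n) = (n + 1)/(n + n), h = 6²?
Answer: 11923/18 ≈ 662.39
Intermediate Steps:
h = 36
a(n) = (1 + n)/(2*n) (a(n) = (1 + n)/((2*n)) = (1 + n)*(1/(2*n)) = (1 + n)/(2*n))
J(N, P) = -2 + 2*N*P (J(N, P) = (N*P + N*P) - 2 = 2*N*P - 2 = -2 + 2*N*P)
11 + J(a(h), 11)*70 = 11 + (-2 + 2*((½)*(1 + 36)/36)*11)*70 = 11 + (-2 + 2*((½)*(1/36)*37)*11)*70 = 11 + (-2 + 2*(37/72)*11)*70 = 11 + (-2 + 407/36)*70 = 11 + (335/36)*70 = 11 + 11725/18 = 11923/18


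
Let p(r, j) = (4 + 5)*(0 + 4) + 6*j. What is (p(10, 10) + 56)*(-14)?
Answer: -2128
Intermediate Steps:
p(r, j) = 36 + 6*j (p(r, j) = 9*4 + 6*j = 36 + 6*j)
(p(10, 10) + 56)*(-14) = ((36 + 6*10) + 56)*(-14) = ((36 + 60) + 56)*(-14) = (96 + 56)*(-14) = 152*(-14) = -2128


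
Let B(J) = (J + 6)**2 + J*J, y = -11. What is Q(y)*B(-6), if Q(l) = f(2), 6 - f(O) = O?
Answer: 144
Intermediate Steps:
f(O) = 6 - O
Q(l) = 4 (Q(l) = 6 - 1*2 = 6 - 2 = 4)
B(J) = J**2 + (6 + J)**2 (B(J) = (6 + J)**2 + J**2 = J**2 + (6 + J)**2)
Q(y)*B(-6) = 4*((-6)**2 + (6 - 6)**2) = 4*(36 + 0**2) = 4*(36 + 0) = 4*36 = 144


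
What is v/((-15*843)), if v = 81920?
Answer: -16384/2529 ≈ -6.4784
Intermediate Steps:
v/((-15*843)) = 81920/((-15*843)) = 81920/(-12645) = 81920*(-1/12645) = -16384/2529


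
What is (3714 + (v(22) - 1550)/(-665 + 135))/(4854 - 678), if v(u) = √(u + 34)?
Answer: 6793/7632 - √14/1106640 ≈ 0.89007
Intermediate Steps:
v(u) = √(34 + u)
(3714 + (v(22) - 1550)/(-665 + 135))/(4854 - 678) = (3714 + (√(34 + 22) - 1550)/(-665 + 135))/(4854 - 678) = (3714 + (√56 - 1550)/(-530))/4176 = (3714 + (2*√14 - 1550)*(-1/530))*(1/4176) = (3714 + (-1550 + 2*√14)*(-1/530))*(1/4176) = (3714 + (155/53 - √14/265))*(1/4176) = (196997/53 - √14/265)*(1/4176) = 6793/7632 - √14/1106640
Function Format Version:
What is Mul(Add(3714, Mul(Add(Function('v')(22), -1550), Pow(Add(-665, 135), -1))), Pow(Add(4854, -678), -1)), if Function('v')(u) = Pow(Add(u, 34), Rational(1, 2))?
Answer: Add(Rational(6793, 7632), Mul(Rational(-1, 1106640), Pow(14, Rational(1, 2)))) ≈ 0.89007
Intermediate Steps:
Function('v')(u) = Pow(Add(34, u), Rational(1, 2))
Mul(Add(3714, Mul(Add(Function('v')(22), -1550), Pow(Add(-665, 135), -1))), Pow(Add(4854, -678), -1)) = Mul(Add(3714, Mul(Add(Pow(Add(34, 22), Rational(1, 2)), -1550), Pow(Add(-665, 135), -1))), Pow(Add(4854, -678), -1)) = Mul(Add(3714, Mul(Add(Pow(56, Rational(1, 2)), -1550), Pow(-530, -1))), Pow(4176, -1)) = Mul(Add(3714, Mul(Add(Mul(2, Pow(14, Rational(1, 2))), -1550), Rational(-1, 530))), Rational(1, 4176)) = Mul(Add(3714, Mul(Add(-1550, Mul(2, Pow(14, Rational(1, 2)))), Rational(-1, 530))), Rational(1, 4176)) = Mul(Add(3714, Add(Rational(155, 53), Mul(Rational(-1, 265), Pow(14, Rational(1, 2))))), Rational(1, 4176)) = Mul(Add(Rational(196997, 53), Mul(Rational(-1, 265), Pow(14, Rational(1, 2)))), Rational(1, 4176)) = Add(Rational(6793, 7632), Mul(Rational(-1, 1106640), Pow(14, Rational(1, 2))))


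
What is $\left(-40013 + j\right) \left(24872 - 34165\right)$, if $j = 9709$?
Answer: $281615072$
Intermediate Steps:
$\left(-40013 + j\right) \left(24872 - 34165\right) = \left(-40013 + 9709\right) \left(24872 - 34165\right) = \left(-30304\right) \left(-9293\right) = 281615072$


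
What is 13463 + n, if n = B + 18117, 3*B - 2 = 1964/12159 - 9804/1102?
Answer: 33403991296/1057833 ≈ 31578.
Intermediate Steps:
B = -2374844/1057833 (B = 2/3 + (1964/12159 - 9804/1102)/3 = 2/3 + (1964*(1/12159) - 9804*1/1102)/3 = 2/3 + (1964/12159 - 258/29)/3 = 2/3 + (1/3)*(-3080066/352611) = 2/3 - 3080066/1057833 = -2374844/1057833 ≈ -2.2450)
n = 19162385617/1057833 (n = -2374844/1057833 + 18117 = 19162385617/1057833 ≈ 18115.)
13463 + n = 13463 + 19162385617/1057833 = 33403991296/1057833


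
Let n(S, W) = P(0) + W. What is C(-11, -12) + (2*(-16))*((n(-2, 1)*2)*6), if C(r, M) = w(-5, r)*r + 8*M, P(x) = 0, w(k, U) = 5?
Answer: -535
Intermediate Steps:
C(r, M) = 5*r + 8*M
n(S, W) = W (n(S, W) = 0 + W = W)
C(-11, -12) + (2*(-16))*((n(-2, 1)*2)*6) = (5*(-11) + 8*(-12)) + (2*(-16))*((1*2)*6) = (-55 - 96) - 64*6 = -151 - 32*12 = -151 - 384 = -535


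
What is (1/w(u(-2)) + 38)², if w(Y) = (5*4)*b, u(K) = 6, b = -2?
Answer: 2307361/1600 ≈ 1442.1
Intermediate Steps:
w(Y) = -40 (w(Y) = (5*4)*(-2) = 20*(-2) = -40)
(1/w(u(-2)) + 38)² = (1/(-40) + 38)² = (-1/40 + 38)² = (1519/40)² = 2307361/1600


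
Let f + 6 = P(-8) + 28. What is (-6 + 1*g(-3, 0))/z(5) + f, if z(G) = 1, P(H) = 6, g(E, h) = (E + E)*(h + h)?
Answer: 22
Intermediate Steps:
g(E, h) = 4*E*h (g(E, h) = (2*E)*(2*h) = 4*E*h)
f = 28 (f = -6 + (6 + 28) = -6 + 34 = 28)
(-6 + 1*g(-3, 0))/z(5) + f = (-6 + 1*(4*(-3)*0))/1 + 28 = 1*(-6 + 1*0) + 28 = 1*(-6 + 0) + 28 = 1*(-6) + 28 = -6 + 28 = 22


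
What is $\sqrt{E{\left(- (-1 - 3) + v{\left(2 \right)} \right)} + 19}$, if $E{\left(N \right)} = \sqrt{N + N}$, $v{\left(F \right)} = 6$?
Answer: $\sqrt{19 + 2 \sqrt{5}} \approx 4.8448$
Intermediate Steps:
$E{\left(N \right)} = \sqrt{2} \sqrt{N}$ ($E{\left(N \right)} = \sqrt{2 N} = \sqrt{2} \sqrt{N}$)
$\sqrt{E{\left(- (-1 - 3) + v{\left(2 \right)} \right)} + 19} = \sqrt{\sqrt{2} \sqrt{- (-1 - 3) + 6} + 19} = \sqrt{\sqrt{2} \sqrt{\left(-1\right) \left(-4\right) + 6} + 19} = \sqrt{\sqrt{2} \sqrt{4 + 6} + 19} = \sqrt{\sqrt{2} \sqrt{10} + 19} = \sqrt{2 \sqrt{5} + 19} = \sqrt{19 + 2 \sqrt{5}}$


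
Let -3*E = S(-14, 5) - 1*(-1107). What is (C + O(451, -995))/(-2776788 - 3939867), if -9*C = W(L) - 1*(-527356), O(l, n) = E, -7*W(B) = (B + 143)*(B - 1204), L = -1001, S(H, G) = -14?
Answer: 52073/12089979 ≈ 0.0043071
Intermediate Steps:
W(B) = -(-1204 + B)*(143 + B)/7 (W(B) = -(B + 143)*(B - 1204)/7 = -(143 + B)*(-1204 + B)/7 = -(-1204 + B)*(143 + B)/7)
E = -1093/3 (E = -(-14 - 1*(-1107))/3 = -(-14 + 1107)/3 = -1/3*1093 = -1093/3 ≈ -364.33)
O(l, n) = -1093/3
C = -257086/9 (C = -((24596 - 1/7*(-1001)**2 + (1061/7)*(-1001)) - 1*(-527356))/9 = -((24596 - 1/7*1002001 - 151723) + 527356)/9 = -((24596 - 143143 - 151723) + 527356)/9 = -(-270270 + 527356)/9 = -1/9*257086 = -257086/9 ≈ -28565.)
(C + O(451, -995))/(-2776788 - 3939867) = (-257086/9 - 1093/3)/(-2776788 - 3939867) = -260365/9/(-6716655) = -260365/9*(-1/6716655) = 52073/12089979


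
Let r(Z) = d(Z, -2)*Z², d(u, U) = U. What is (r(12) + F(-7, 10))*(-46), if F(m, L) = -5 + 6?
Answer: 13202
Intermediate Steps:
F(m, L) = 1
r(Z) = -2*Z²
(r(12) + F(-7, 10))*(-46) = (-2*12² + 1)*(-46) = (-2*144 + 1)*(-46) = (-288 + 1)*(-46) = -287*(-46) = 13202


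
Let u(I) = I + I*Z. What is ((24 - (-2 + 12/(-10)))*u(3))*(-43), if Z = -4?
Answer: 52632/5 ≈ 10526.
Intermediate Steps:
u(I) = -3*I (u(I) = I + I*(-4) = I - 4*I = -3*I)
((24 - (-2 + 12/(-10)))*u(3))*(-43) = ((24 - (-2 + 12/(-10)))*(-3*3))*(-43) = ((24 - (-2 + 12*(-⅒)))*(-9))*(-43) = ((24 - (-2 - 6/5))*(-9))*(-43) = ((24 - 1*(-16/5))*(-9))*(-43) = ((24 + 16/5)*(-9))*(-43) = ((136/5)*(-9))*(-43) = -1224/5*(-43) = 52632/5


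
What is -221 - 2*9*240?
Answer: -4541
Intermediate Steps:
-221 - 2*9*240 = -221 - 18*240 = -221 - 4320 = -4541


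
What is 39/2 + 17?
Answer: 73/2 ≈ 36.500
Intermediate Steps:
39/2 + 17 = 73/2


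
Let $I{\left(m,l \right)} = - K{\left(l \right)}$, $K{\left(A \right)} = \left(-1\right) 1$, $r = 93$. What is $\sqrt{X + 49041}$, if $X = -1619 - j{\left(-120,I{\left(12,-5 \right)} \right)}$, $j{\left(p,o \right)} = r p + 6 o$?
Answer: $4 \sqrt{3661} \approx 242.02$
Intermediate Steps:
$K{\left(A \right)} = -1$
$I{\left(m,l \right)} = 1$ ($I{\left(m,l \right)} = \left(-1\right) \left(-1\right) = 1$)
$j{\left(p,o \right)} = 6 o + 93 p$ ($j{\left(p,o \right)} = 93 p + 6 o = 6 o + 93 p$)
$X = 9535$ ($X = -1619 - \left(6 \cdot 1 + 93 \left(-120\right)\right) = -1619 - \left(6 - 11160\right) = -1619 - -11154 = -1619 + 11154 = 9535$)
$\sqrt{X + 49041} = \sqrt{9535 + 49041} = \sqrt{58576} = 4 \sqrt{3661}$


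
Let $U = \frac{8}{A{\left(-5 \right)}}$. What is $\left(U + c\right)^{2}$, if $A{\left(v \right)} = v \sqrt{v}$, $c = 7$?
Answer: $\frac{6061}{125} + \frac{112 i \sqrt{5}}{25} \approx 48.488 + 10.018 i$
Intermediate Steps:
$A{\left(v \right)} = v^{\frac{3}{2}}$
$U = \frac{8 i \sqrt{5}}{25}$ ($U = \frac{8}{\left(-5\right)^{\frac{3}{2}}} = \frac{8}{\left(-5\right) i \sqrt{5}} = 8 \frac{i \sqrt{5}}{25} = \frac{8 i \sqrt{5}}{25} \approx 0.71554 i$)
$\left(U + c\right)^{2} = \left(\frac{8 i \sqrt{5}}{25} + 7\right)^{2} = \left(7 + \frac{8 i \sqrt{5}}{25}\right)^{2}$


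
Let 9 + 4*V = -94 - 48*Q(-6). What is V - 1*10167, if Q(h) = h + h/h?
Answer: -40531/4 ≈ -10133.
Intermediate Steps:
Q(h) = 1 + h (Q(h) = h + 1 = 1 + h)
V = 137/4 (V = -9/4 + (-94 - 48*(1 - 6))/4 = -9/4 + (-94 - 48*(-5))/4 = -9/4 + (-94 + 240)/4 = -9/4 + (¼)*146 = -9/4 + 73/2 = 137/4 ≈ 34.250)
V - 1*10167 = 137/4 - 1*10167 = 137/4 - 10167 = -40531/4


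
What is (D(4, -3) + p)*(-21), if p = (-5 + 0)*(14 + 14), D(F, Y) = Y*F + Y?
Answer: 3255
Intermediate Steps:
D(F, Y) = Y + F*Y (D(F, Y) = F*Y + Y = Y + F*Y)
p = -140 (p = -5*28 = -140)
(D(4, -3) + p)*(-21) = (-3*(1 + 4) - 140)*(-21) = (-3*5 - 140)*(-21) = (-15 - 140)*(-21) = -155*(-21) = 3255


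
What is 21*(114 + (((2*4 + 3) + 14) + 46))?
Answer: 3885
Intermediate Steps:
21*(114 + (((2*4 + 3) + 14) + 46)) = 21*(114 + (((8 + 3) + 14) + 46)) = 21*(114 + ((11 + 14) + 46)) = 21*(114 + (25 + 46)) = 21*(114 + 71) = 21*185 = 3885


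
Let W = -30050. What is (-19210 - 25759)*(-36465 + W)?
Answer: 2991113035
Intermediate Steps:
(-19210 - 25759)*(-36465 + W) = (-19210 - 25759)*(-36465 - 30050) = -44969*(-66515) = 2991113035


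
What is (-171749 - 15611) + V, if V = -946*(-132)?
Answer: -62488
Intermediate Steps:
V = 124872
(-171749 - 15611) + V = (-171749 - 15611) + 124872 = -187360 + 124872 = -62488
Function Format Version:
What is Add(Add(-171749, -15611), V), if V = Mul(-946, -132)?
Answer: -62488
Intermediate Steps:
V = 124872
Add(Add(-171749, -15611), V) = Add(Add(-171749, -15611), 124872) = Add(-187360, 124872) = -62488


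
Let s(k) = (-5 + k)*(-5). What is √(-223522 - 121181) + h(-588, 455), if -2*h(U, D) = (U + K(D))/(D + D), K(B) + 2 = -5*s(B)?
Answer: -41/7 + I*√344703 ≈ -5.8571 + 587.11*I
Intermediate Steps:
s(k) = 25 - 5*k
K(B) = -127 + 25*B (K(B) = -2 - 5*(25 - 5*B) = -2 + (-125 + 25*B) = -127 + 25*B)
h(U, D) = -(-127 + U + 25*D)/(4*D) (h(U, D) = -(U + (-127 + 25*D))/(2*(D + D)) = -(-127 + U + 25*D)/(2*(2*D)) = -(-127 + U + 25*D)*1/(2*D)/2 = -(-127 + U + 25*D)/(4*D))
√(-223522 - 121181) + h(-588, 455) = √(-223522 - 121181) + (¼)*(127 - 1*(-588) - 25*455)/455 = √(-344703) + (¼)*(1/455)*(127 + 588 - 11375) = I*√344703 + (¼)*(1/455)*(-10660) = I*√344703 - 41/7 = -41/7 + I*√344703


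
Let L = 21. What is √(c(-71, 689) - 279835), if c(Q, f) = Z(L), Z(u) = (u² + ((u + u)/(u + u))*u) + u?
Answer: 2*I*√69838 ≈ 528.54*I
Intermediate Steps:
Z(u) = u² + 2*u (Z(u) = (u² + ((2*u)/((2*u)))*u) + u = (u² + ((2*u)*(1/(2*u)))*u) + u = (u² + 1*u) + u = (u² + u) + u = (u + u²) + u = u² + 2*u)
c(Q, f) = 483 (c(Q, f) = 21*(2 + 21) = 21*23 = 483)
√(c(-71, 689) - 279835) = √(483 - 279835) = √(-279352) = 2*I*√69838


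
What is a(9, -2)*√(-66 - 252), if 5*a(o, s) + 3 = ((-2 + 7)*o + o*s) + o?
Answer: 33*I*√318/5 ≈ 117.69*I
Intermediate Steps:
a(o, s) = -⅗ + 6*o/5 + o*s/5 (a(o, s) = -⅗ + (((-2 + 7)*o + o*s) + o)/5 = -⅗ + ((5*o + o*s) + o)/5 = -⅗ + (6*o + o*s)/5 = -⅗ + (6*o/5 + o*s/5) = -⅗ + 6*o/5 + o*s/5)
a(9, -2)*√(-66 - 252) = (-⅗ + (6/5)*9 + (⅕)*9*(-2))*√(-66 - 252) = (-⅗ + 54/5 - 18/5)*√(-318) = 33*(I*√318)/5 = 33*I*√318/5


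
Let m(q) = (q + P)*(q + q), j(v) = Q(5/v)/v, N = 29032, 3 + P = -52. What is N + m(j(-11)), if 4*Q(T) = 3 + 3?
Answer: 7029383/242 ≈ 29047.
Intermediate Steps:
Q(T) = 3/2 (Q(T) = (3 + 3)/4 = (1/4)*6 = 3/2)
P = -55 (P = -3 - 52 = -55)
j(v) = 3/(2*v)
m(q) = 2*q*(-55 + q) (m(q) = (q - 55)*(q + q) = (-55 + q)*(2*q) = 2*q*(-55 + q))
N + m(j(-11)) = 29032 + 2*((3/2)/(-11))*(-55 + (3/2)/(-11)) = 29032 + 2*((3/2)*(-1/11))*(-55 + (3/2)*(-1/11)) = 29032 + 2*(-3/22)*(-55 - 3/22) = 29032 + 2*(-3/22)*(-1213/22) = 29032 + 3639/242 = 7029383/242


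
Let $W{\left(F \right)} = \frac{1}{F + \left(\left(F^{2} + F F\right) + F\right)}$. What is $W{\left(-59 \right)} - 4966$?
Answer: $- \frac{33987303}{6844} \approx -4966.0$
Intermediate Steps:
$W{\left(F \right)} = \frac{1}{2 F + 2 F^{2}}$ ($W{\left(F \right)} = \frac{1}{F + \left(\left(F^{2} + F^{2}\right) + F\right)} = \frac{1}{F + \left(2 F^{2} + F\right)} = \frac{1}{F + \left(F + 2 F^{2}\right)} = \frac{1}{2 F + 2 F^{2}}$)
$W{\left(-59 \right)} - 4966 = \frac{1}{2 \left(-59\right) \left(1 - 59\right)} - 4966 = \frac{1}{2} \left(- \frac{1}{59}\right) \frac{1}{-58} - 4966 = \frac{1}{2} \left(- \frac{1}{59}\right) \left(- \frac{1}{58}\right) - 4966 = \frac{1}{6844} - 4966 = - \frac{33987303}{6844}$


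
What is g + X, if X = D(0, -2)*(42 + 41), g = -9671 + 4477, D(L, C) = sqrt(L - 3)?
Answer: -5194 + 83*I*sqrt(3) ≈ -5194.0 + 143.76*I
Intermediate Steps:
D(L, C) = sqrt(-3 + L)
g = -5194
X = 83*I*sqrt(3) (X = sqrt(-3 + 0)*(42 + 41) = sqrt(-3)*83 = (I*sqrt(3))*83 = 83*I*sqrt(3) ≈ 143.76*I)
g + X = -5194 + 83*I*sqrt(3)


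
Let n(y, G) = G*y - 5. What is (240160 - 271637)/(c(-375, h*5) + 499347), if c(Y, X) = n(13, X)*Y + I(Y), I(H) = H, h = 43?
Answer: 31477/547278 ≈ 0.057516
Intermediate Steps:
n(y, G) = -5 + G*y
c(Y, X) = Y + Y*(-5 + 13*X) (c(Y, X) = (-5 + X*13)*Y + Y = (-5 + 13*X)*Y + Y = Y*(-5 + 13*X) + Y = Y + Y*(-5 + 13*X))
(240160 - 271637)/(c(-375, h*5) + 499347) = (240160 - 271637)/(-375*(-4 + 13*(43*5)) + 499347) = -31477/(-375*(-4 + 13*215) + 499347) = -31477/(-375*(-4 + 2795) + 499347) = -31477/(-375*2791 + 499347) = -31477/(-1046625 + 499347) = -31477/(-547278) = -31477*(-1/547278) = 31477/547278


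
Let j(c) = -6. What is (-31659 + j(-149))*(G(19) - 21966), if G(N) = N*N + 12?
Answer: 683742345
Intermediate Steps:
G(N) = 12 + N² (G(N) = N² + 12 = 12 + N²)
(-31659 + j(-149))*(G(19) - 21966) = (-31659 - 6)*((12 + 19²) - 21966) = -31665*((12 + 361) - 21966) = -31665*(373 - 21966) = -31665*(-21593) = 683742345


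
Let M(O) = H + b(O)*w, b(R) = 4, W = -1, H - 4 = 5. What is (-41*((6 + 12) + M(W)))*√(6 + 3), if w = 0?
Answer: -3321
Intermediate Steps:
H = 9 (H = 4 + 5 = 9)
M(O) = 9 (M(O) = 9 + 4*0 = 9 + 0 = 9)
(-41*((6 + 12) + M(W)))*√(6 + 3) = (-41*((6 + 12) + 9))*√(6 + 3) = (-41*(18 + 9))*√9 = -41*27*3 = -1107*3 = -3321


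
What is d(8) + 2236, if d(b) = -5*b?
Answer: 2196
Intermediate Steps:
d(8) + 2236 = -5*8 + 2236 = -40 + 2236 = 2196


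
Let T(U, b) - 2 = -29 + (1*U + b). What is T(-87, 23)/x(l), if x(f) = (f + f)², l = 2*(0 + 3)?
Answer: -91/144 ≈ -0.63194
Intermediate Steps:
T(U, b) = -27 + U + b (T(U, b) = 2 + (-29 + (1*U + b)) = 2 + (-29 + (U + b)) = 2 + (-29 + U + b) = -27 + U + b)
l = 6 (l = 2*3 = 6)
x(f) = 4*f² (x(f) = (2*f)² = 4*f²)
T(-87, 23)/x(l) = (-27 - 87 + 23)/((4*6²)) = -91/(4*36) = -91/144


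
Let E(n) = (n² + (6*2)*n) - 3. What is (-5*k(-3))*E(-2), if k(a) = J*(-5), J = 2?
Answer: -1150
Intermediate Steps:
E(n) = -3 + n² + 12*n (E(n) = (n² + 12*n) - 3 = -3 + n² + 12*n)
k(a) = -10 (k(a) = 2*(-5) = -10)
(-5*k(-3))*E(-2) = (-5*(-10))*(-3 + (-2)² + 12*(-2)) = 50*(-3 + 4 - 24) = 50*(-23) = -1150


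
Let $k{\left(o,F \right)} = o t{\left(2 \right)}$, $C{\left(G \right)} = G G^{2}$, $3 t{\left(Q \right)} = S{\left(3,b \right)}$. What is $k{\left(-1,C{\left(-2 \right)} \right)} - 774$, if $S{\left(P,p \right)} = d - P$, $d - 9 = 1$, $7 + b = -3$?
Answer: $- \frac{2329}{3} \approx -776.33$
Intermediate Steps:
$b = -10$ ($b = -7 - 3 = -10$)
$d = 10$ ($d = 9 + 1 = 10$)
$S{\left(P,p \right)} = 10 - P$
$t{\left(Q \right)} = \frac{7}{3}$ ($t{\left(Q \right)} = \frac{10 - 3}{3} = \frac{1}{3} \cdot 7 = \frac{7}{3}$)
$C{\left(G \right)} = G^{3}$
$k{\left(o,F \right)} = \frac{7 o}{3}$ ($k{\left(o,F \right)} = o \frac{7}{3} = \frac{7 o}{3}$)
$k{\left(-1,C{\left(-2 \right)} \right)} - 774 = \frac{7}{3} \left(-1\right) - 774 = - \frac{7}{3} - 774 = - \frac{2329}{3}$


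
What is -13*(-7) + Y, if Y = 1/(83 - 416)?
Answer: 30302/333 ≈ 90.997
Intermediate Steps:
Y = -1/333 (Y = 1/(-333) = -1/333 ≈ -0.0030030)
-13*(-7) + Y = -13*(-7) - 1/333 = 91 - 1/333 = 30302/333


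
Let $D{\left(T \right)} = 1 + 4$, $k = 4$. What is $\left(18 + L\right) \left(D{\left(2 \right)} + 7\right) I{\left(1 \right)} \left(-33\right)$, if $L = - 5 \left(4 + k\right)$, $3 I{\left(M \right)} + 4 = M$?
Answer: $-8712$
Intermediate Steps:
$I{\left(M \right)} = - \frac{4}{3} + \frac{M}{3}$
$D{\left(T \right)} = 5$
$L = -40$ ($L = - 5 \left(4 + 4\right) = \left(-5\right) 8 = -40$)
$\left(18 + L\right) \left(D{\left(2 \right)} + 7\right) I{\left(1 \right)} \left(-33\right) = \left(18 - 40\right) \left(5 + 7\right) \left(- \frac{4}{3} + \frac{1}{3} \cdot 1\right) \left(-33\right) = \left(-22\right) 12 \left(- \frac{4}{3} + \frac{1}{3}\right) \left(-33\right) = \left(-264\right) \left(-1\right) \left(-33\right) = 264 \left(-33\right) = -8712$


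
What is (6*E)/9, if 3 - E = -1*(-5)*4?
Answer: -34/3 ≈ -11.333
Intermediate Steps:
E = -17 (E = 3 - (-1*(-5))*4 = 3 - 5*4 = 3 - 1*20 = 3 - 20 = -17)
(6*E)/9 = (6*(-17))/9 = -102*⅑ = -34/3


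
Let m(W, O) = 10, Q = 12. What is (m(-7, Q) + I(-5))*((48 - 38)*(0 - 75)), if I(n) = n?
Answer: -3750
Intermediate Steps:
(m(-7, Q) + I(-5))*((48 - 38)*(0 - 75)) = (10 - 5)*((48 - 38)*(0 - 75)) = 5*(10*(-75)) = 5*(-750) = -3750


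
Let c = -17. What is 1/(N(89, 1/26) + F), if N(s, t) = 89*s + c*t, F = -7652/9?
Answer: 234/1654409 ≈ 0.00014144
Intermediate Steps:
F = -7652/9 (F = -7652*⅑ = -7652/9 ≈ -850.22)
N(s, t) = -17*t + 89*s (N(s, t) = 89*s - 17*t = -17*t + 89*s)
1/(N(89, 1/26) + F) = 1/((-17/26 + 89*89) - 7652/9) = 1/((-17*1/26 + 7921) - 7652/9) = 1/((-17/26 + 7921) - 7652/9) = 1/(205929/26 - 7652/9) = 1/(1654409/234) = 234/1654409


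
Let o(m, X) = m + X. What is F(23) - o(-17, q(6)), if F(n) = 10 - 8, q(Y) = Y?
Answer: 13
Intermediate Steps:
o(m, X) = X + m
F(n) = 2
F(23) - o(-17, q(6)) = 2 - (6 - 17) = 2 - 1*(-11) = 2 + 11 = 13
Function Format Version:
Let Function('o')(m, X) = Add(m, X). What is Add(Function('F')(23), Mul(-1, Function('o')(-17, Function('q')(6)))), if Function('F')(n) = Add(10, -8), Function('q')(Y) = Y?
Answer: 13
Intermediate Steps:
Function('o')(m, X) = Add(X, m)
Function('F')(n) = 2
Add(Function('F')(23), Mul(-1, Function('o')(-17, Function('q')(6)))) = Add(2, Mul(-1, Add(6, -17))) = Add(2, Mul(-1, -11)) = Add(2, 11) = 13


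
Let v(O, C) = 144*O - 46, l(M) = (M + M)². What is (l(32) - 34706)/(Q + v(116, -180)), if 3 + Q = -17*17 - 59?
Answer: -30610/16307 ≈ -1.8771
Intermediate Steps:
Q = -351 (Q = -3 + (-17*17 - 59) = -3 + (-289 - 59) = -3 - 348 = -351)
l(M) = 4*M² (l(M) = (2*M)² = 4*M²)
v(O, C) = -46 + 144*O
(l(32) - 34706)/(Q + v(116, -180)) = (4*32² - 34706)/(-351 + (-46 + 144*116)) = (4*1024 - 34706)/(-351 + (-46 + 16704)) = (4096 - 34706)/(-351 + 16658) = -30610/16307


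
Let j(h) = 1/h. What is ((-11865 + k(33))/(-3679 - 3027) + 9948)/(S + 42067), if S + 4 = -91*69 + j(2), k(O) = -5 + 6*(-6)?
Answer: 66723194/239970857 ≈ 0.27805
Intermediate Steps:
k(O) = -41 (k(O) = -5 - 36 = -41)
S = -12565/2 (S = -4 + (-91*69 + 1/2) = -4 + (-6279 + ½) = -4 - 12557/2 = -12565/2 ≈ -6282.5)
((-11865 + k(33))/(-3679 - 3027) + 9948)/(S + 42067) = ((-11865 - 41)/(-3679 - 3027) + 9948)/(-12565/2 + 42067) = (-11906/(-6706) + 9948)/(71569/2) = (-11906*(-1/6706) + 9948)*(2/71569) = (5953/3353 + 9948)*(2/71569) = (33361597/3353)*(2/71569) = 66723194/239970857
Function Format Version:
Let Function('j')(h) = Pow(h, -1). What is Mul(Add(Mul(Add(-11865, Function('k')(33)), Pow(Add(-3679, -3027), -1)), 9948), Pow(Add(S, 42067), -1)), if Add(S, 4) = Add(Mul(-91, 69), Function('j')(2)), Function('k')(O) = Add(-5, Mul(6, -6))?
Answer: Rational(66723194, 239970857) ≈ 0.27805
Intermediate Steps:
Function('k')(O) = -41 (Function('k')(O) = Add(-5, -36) = -41)
S = Rational(-12565, 2) (S = Add(-4, Add(Mul(-91, 69), Pow(2, -1))) = Add(-4, Add(-6279, Rational(1, 2))) = Add(-4, Rational(-12557, 2)) = Rational(-12565, 2) ≈ -6282.5)
Mul(Add(Mul(Add(-11865, Function('k')(33)), Pow(Add(-3679, -3027), -1)), 9948), Pow(Add(S, 42067), -1)) = Mul(Add(Mul(Add(-11865, -41), Pow(Add(-3679, -3027), -1)), 9948), Pow(Add(Rational(-12565, 2), 42067), -1)) = Mul(Add(Mul(-11906, Pow(-6706, -1)), 9948), Pow(Rational(71569, 2), -1)) = Mul(Add(Mul(-11906, Rational(-1, 6706)), 9948), Rational(2, 71569)) = Mul(Add(Rational(5953, 3353), 9948), Rational(2, 71569)) = Mul(Rational(33361597, 3353), Rational(2, 71569)) = Rational(66723194, 239970857)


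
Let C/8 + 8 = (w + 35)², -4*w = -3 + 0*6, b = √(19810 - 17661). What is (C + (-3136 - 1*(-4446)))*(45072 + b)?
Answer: 516998376 + 22941*√2149/2 ≈ 5.1753e+8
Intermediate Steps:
b = √2149 ≈ 46.357
w = ¾ (w = -(-3 + 0*6)/4 = -(-3 + 0)/4 = -¼*(-3) = ¾ ≈ 0.75000)
C = 20321/2 (C = -64 + 8*(¾ + 35)² = -64 + 8*(143/4)² = -64 + 8*(20449/16) = -64 + 20449/2 = 20321/2 ≈ 10161.)
(C + (-3136 - 1*(-4446)))*(45072 + b) = (20321/2 + (-3136 - 1*(-4446)))*(45072 + √2149) = (20321/2 + (-3136 + 4446))*(45072 + √2149) = (20321/2 + 1310)*(45072 + √2149) = 22941*(45072 + √2149)/2 = 516998376 + 22941*√2149/2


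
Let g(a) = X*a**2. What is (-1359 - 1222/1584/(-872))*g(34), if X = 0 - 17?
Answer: 4611132530765/172656 ≈ 2.6707e+7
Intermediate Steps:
X = -17
g(a) = -17*a**2
(-1359 - 1222/1584/(-872))*g(34) = (-1359 - 1222/1584/(-872))*(-17*34**2) = (-1359 - 1222*1/1584*(-1/872))*(-17*1156) = (-1359 - 611/792*(-1/872))*(-19652) = (-1359 + 611/690624)*(-19652) = -938557405/690624*(-19652) = 4611132530765/172656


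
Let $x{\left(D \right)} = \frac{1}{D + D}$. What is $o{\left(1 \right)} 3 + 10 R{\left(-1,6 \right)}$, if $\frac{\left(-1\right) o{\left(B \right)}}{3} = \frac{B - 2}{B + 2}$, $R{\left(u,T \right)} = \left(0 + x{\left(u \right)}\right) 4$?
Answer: $-17$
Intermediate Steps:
$x{\left(D \right)} = \frac{1}{2 D}$
$R{\left(u,T \right)} = \frac{2}{u}$ ($R{\left(u,T \right)} = \left(0 + \frac{1}{2 u}\right) 4 = \frac{1}{2 u} 4 = \frac{2}{u}$)
$o{\left(B \right)} = - \frac{3 \left(-2 + B\right)}{2 + B}$ ($o{\left(B \right)} = - 3 \frac{B - 2}{B + 2} = - 3 \frac{-2 + B}{2 + B} = - \frac{3 \left(-2 + B\right)}{2 + B}$)
$o{\left(1 \right)} 3 + 10 R{\left(-1,6 \right)} = \frac{3 \left(2 - 1\right)}{2 + 1} \cdot 3 + 10 \frac{2}{-1} = \frac{3 \left(2 - 1\right)}{3} \cdot 3 + 10 \cdot 2 \left(-1\right) = 3 \cdot \frac{1}{3} \cdot 1 \cdot 3 + 10 \left(-2\right) = 1 \cdot 3 - 20 = 3 - 20 = -17$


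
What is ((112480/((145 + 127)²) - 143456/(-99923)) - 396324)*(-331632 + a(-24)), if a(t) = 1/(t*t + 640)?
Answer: 1943286485644460075483/14785406464 ≈ 1.3143e+11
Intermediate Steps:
a(t) = 1/(640 + t²) (a(t) = 1/(t² + 640) = 1/(640 + t²))
((112480/((145 + 127)²) - 143456/(-99923)) - 396324)*(-331632 + a(-24)) = ((112480/((145 + 127)²) - 143456/(-99923)) - 396324)*(-331632 + 1/(640 + (-24)²)) = ((112480/(272²) - 143456*(-1/99923)) - 396324)*(-331632 + 1/(640 + 576)) = ((112480/73984 + 143456/99923) - 396324)*(-331632 + 1/1216) = ((112480*(1/73984) + 143456/99923) - 396324)*(-331632 + 1/1216) = ((3515/2312 + 143456/99923) - 396324)*(-403264511/1216) = (682899617/231021976 - 396324)*(-403264511/1216) = -91558870716607/231021976*(-403264511/1216) = 1943286485644460075483/14785406464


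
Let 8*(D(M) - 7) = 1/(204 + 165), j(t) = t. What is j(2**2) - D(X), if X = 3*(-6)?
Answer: -8857/2952 ≈ -3.0003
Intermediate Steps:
X = -18
D(M) = 20665/2952 (D(M) = 7 + 1/(8*(204 + 165)) = 7 + (1/8)/369 = 7 + (1/8)*(1/369) = 7 + 1/2952 = 20665/2952)
j(2**2) - D(X) = 2**2 - 1*20665/2952 = 4 - 20665/2952 = -8857/2952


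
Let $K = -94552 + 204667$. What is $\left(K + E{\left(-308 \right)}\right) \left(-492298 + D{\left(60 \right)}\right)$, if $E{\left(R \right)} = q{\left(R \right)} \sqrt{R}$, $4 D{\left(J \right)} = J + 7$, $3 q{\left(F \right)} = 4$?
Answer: $- \frac{216830199375}{4} - 1312750 i \sqrt{77} \approx -5.4208 \cdot 10^{10} - 1.1519 \cdot 10^{7} i$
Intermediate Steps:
$q{\left(F \right)} = \frac{4}{3}$ ($q{\left(F \right)} = \frac{1}{3} \cdot 4 = \frac{4}{3}$)
$K = 110115$
$D{\left(J \right)} = \frac{7}{4} + \frac{J}{4}$ ($D{\left(J \right)} = \frac{J + 7}{4} = \frac{7 + J}{4} = \frac{7}{4} + \frac{J}{4}$)
$E{\left(R \right)} = \frac{4 \sqrt{R}}{3}$
$\left(K + E{\left(-308 \right)}\right) \left(-492298 + D{\left(60 \right)}\right) = \left(110115 + \frac{4 \sqrt{-308}}{3}\right) \left(-492298 + \left(\frac{7}{4} + \frac{1}{4} \cdot 60\right)\right) = \left(110115 + \frac{4 \cdot 2 i \sqrt{77}}{3}\right) \left(-492298 + \left(\frac{7}{4} + 15\right)\right) = \left(110115 + \frac{8 i \sqrt{77}}{3}\right) \left(-492298 + \frac{67}{4}\right) = \left(110115 + \frac{8 i \sqrt{77}}{3}\right) \left(- \frac{1969125}{4}\right) = - \frac{216830199375}{4} - 1312750 i \sqrt{77}$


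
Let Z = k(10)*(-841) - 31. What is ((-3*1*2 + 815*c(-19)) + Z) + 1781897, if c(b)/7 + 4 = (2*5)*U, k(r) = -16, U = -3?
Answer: 1601346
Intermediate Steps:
c(b) = -238 (c(b) = -28 + 7*((2*5)*(-3)) = -28 + 7*(10*(-3)) = -28 + 7*(-30) = -28 - 210 = -238)
Z = 13425 (Z = -16*(-841) - 31 = 13456 - 31 = 13425)
((-3*1*2 + 815*c(-19)) + Z) + 1781897 = ((-3*1*2 + 815*(-238)) + 13425) + 1781897 = ((-3*2 - 193970) + 13425) + 1781897 = ((-6 - 193970) + 13425) + 1781897 = (-193976 + 13425) + 1781897 = -180551 + 1781897 = 1601346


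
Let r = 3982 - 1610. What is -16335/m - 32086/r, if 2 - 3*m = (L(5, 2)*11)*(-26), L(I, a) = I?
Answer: -40546753/849176 ≈ -47.748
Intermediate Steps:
r = 2372
m = 1432/3 (m = 2/3 - 5*11*(-26)/3 = 2/3 - 55*(-26)/3 = 2/3 - 1/3*(-1430) = 2/3 + 1430/3 = 1432/3 ≈ 477.33)
-16335/m - 32086/r = -16335/1432/3 - 32086/2372 = -16335*3/1432 - 32086*1/2372 = -49005/1432 - 16043/1186 = -40546753/849176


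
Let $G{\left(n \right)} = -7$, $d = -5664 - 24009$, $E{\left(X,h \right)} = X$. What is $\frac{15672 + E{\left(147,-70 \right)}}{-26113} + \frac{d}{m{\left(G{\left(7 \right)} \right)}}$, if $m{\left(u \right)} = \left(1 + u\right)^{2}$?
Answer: $- \frac{86157837}{104452} \approx -824.86$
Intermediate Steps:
$d = -29673$ ($d = -5664 - 24009 = -29673$)
$\frac{15672 + E{\left(147,-70 \right)}}{-26113} + \frac{d}{m{\left(G{\left(7 \right)} \right)}} = \frac{15672 + 147}{-26113} - \frac{29673}{\left(1 - 7\right)^{2}} = 15819 \left(- \frac{1}{26113}\right) - \frac{29673}{\left(-6\right)^{2}} = - \frac{15819}{26113} - \frac{29673}{36} = - \frac{15819}{26113} - \frac{3297}{4} = - \frac{86157837}{104452}$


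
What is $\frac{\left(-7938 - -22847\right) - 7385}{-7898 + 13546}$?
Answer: $\frac{1881}{1412} \approx 1.3322$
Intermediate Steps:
$\frac{\left(-7938 - -22847\right) - 7385}{-7898 + 13546} = \frac{\left(-7938 + 22847\right) - 7385}{5648} = \left(14909 - 7385\right) \frac{1}{5648} = 7524 \cdot \frac{1}{5648} = \frac{1881}{1412}$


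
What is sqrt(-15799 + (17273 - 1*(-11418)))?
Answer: 2*sqrt(3223) ≈ 113.54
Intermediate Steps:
sqrt(-15799 + (17273 - 1*(-11418))) = sqrt(-15799 + (17273 + 11418)) = sqrt(-15799 + 28691) = sqrt(12892) = 2*sqrt(3223)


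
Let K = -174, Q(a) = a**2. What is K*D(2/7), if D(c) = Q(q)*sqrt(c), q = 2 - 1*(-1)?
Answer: -1566*sqrt(14)/7 ≈ -837.06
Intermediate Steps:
q = 3 (q = 2 + 1 = 3)
D(c) = 9*sqrt(c) (D(c) = 3**2*sqrt(c) = 9*sqrt(c))
K*D(2/7) = -1566*sqrt(2/7) = -1566*sqrt(14)/7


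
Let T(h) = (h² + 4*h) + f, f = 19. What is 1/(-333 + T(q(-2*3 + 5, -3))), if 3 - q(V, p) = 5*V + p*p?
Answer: -1/317 ≈ -0.0031546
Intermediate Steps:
q(V, p) = 3 - p² - 5*V (q(V, p) = 3 - (5*V + p*p) = 3 - (5*V + p²) = 3 - (p² + 5*V) = 3 + (-p² - 5*V) = 3 - p² - 5*V)
T(h) = 19 + h² + 4*h (T(h) = (h² + 4*h) + 19 = 19 + h² + 4*h)
1/(-333 + T(q(-2*3 + 5, -3))) = 1/(-333 + (19 + (3 - 1*(-3)² - 5*(-2*3 + 5))² + 4*(3 - 1*(-3)² - 5*(-2*3 + 5)))) = 1/(-333 + (19 + (3 - 1*9 - 5*(-6 + 5))² + 4*(3 - 1*9 - 5*(-6 + 5)))) = 1/(-333 + (19 + (3 - 9 - 5*(-1))² + 4*(3 - 9 - 5*(-1)))) = 1/(-333 + (19 + (3 - 9 + 5)² + 4*(3 - 9 + 5))) = 1/(-333 + (19 + (-1)² + 4*(-1))) = 1/(-333 + (19 + 1 - 4)) = 1/(-333 + 16) = 1/(-317) = -1/317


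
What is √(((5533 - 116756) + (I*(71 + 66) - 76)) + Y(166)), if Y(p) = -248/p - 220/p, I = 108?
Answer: I*√664828589/83 ≈ 310.65*I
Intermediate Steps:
Y(p) = -468/p
√(((5533 - 116756) + (I*(71 + 66) - 76)) + Y(166)) = √(((5533 - 116756) + (108*(71 + 66) - 76)) - 468/166) = √((-111223 + (108*137 - 76)) - 468*1/166) = √((-111223 + (14796 - 76)) - 234/83) = √((-111223 + 14720) - 234/83) = √(-96503 - 234/83) = √(-8009983/83) = I*√664828589/83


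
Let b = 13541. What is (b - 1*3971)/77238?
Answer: 1595/12873 ≈ 0.12390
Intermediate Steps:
(b - 1*3971)/77238 = (13541 - 1*3971)/77238 = (13541 - 3971)*(1/77238) = 9570*(1/77238) = 1595/12873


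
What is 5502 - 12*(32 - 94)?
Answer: 6246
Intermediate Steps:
5502 - 12*(32 - 94) = 5502 - 12*(-62) = 5502 - 1*(-744) = 5502 + 744 = 6246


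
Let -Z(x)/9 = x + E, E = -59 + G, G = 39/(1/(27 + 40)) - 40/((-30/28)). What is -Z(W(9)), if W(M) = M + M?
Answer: 23484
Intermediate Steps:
G = 7951/3 (G = 39/(1/67) - 40/((-30*1/28)) = 39/(1/67) - 40/(-15/14) = 39*67 - 40*(-14/15) = 2613 + 112/3 = 7951/3 ≈ 2650.3)
E = 7774/3 (E = -59 + 7951/3 = 7774/3 ≈ 2591.3)
W(M) = 2*M
Z(x) = -23322 - 9*x (Z(x) = -9*(x + 7774/3) = -9*(7774/3 + x) = -23322 - 9*x)
-Z(W(9)) = -(-23322 - 18*9) = -(-23322 - 9*18) = -(-23322 - 162) = -1*(-23484) = 23484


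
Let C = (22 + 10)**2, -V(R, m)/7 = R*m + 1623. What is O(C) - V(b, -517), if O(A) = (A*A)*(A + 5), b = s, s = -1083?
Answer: 1082915442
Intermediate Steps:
b = -1083
V(R, m) = -11361 - 7*R*m (V(R, m) = -7*(R*m + 1623) = -7*(1623 + R*m) = -11361 - 7*R*m)
C = 1024 (C = 32**2 = 1024)
O(A) = A**2*(5 + A)
O(C) - V(b, -517) = 1024**2*(5 + 1024) - (-11361 - 7*(-1083)*(-517)) = 1048576*1029 - (-11361 - 3919377) = 1078984704 - 1*(-3930738) = 1078984704 + 3930738 = 1082915442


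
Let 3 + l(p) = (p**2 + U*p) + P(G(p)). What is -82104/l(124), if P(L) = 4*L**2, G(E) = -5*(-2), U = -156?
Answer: 82104/3571 ≈ 22.992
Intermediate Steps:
G(E) = 10
l(p) = 397 + p**2 - 156*p (l(p) = -3 + ((p**2 - 156*p) + 4*10**2) = -3 + ((p**2 - 156*p) + 4*100) = -3 + ((p**2 - 156*p) + 400) = -3 + (400 + p**2 - 156*p) = 397 + p**2 - 156*p)
-82104/l(124) = -82104/(397 + 124**2 - 156*124) = -82104/(397 + 15376 - 19344) = -82104/(-3571) = -82104*(-1/3571) = 82104/3571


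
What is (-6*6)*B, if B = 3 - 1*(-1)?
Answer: -144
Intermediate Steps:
B = 4 (B = 3 + 1 = 4)
(-6*6)*B = -6*6*4 = -36*4 = -144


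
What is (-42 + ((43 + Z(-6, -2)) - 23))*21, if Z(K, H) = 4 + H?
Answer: -420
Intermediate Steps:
(-42 + ((43 + Z(-6, -2)) - 23))*21 = (-42 + ((43 + (4 - 2)) - 23))*21 = (-42 + ((43 + 2) - 23))*21 = (-42 + (45 - 23))*21 = (-42 + 22)*21 = -20*21 = -420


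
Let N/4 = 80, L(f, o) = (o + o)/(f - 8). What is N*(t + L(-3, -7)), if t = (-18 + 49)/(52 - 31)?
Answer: 203200/231 ≈ 879.65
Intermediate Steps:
L(f, o) = 2*o/(-8 + f) (L(f, o) = (2*o)/(-8 + f) = 2*o/(-8 + f))
N = 320 (N = 4*80 = 320)
t = 31/21 ≈ 1.4762
N*(t + L(-3, -7)) = 320*(31/21 + 2*(-7)/(-8 - 3)) = 320*(31/21 + 2*(-7)/(-11)) = 320*(31/21 + 2*(-7)*(-1/11)) = 320*(31/21 + 14/11) = 320*(635/231) = 203200/231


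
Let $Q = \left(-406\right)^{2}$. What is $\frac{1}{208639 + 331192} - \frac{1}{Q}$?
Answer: $- \frac{374995}{88983582716} \approx -4.2142 \cdot 10^{-6}$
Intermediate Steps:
$Q = 164836$
$\frac{1}{208639 + 331192} - \frac{1}{Q} = \frac{1}{208639 + 331192} - \frac{1}{164836} = \frac{1}{539831} - \frac{1}{164836} = - \frac{374995}{88983582716}$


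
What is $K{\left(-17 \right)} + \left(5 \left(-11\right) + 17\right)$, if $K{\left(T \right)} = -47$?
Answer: $-85$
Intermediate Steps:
$K{\left(-17 \right)} + \left(5 \left(-11\right) + 17\right) = -47 + \left(5 \left(-11\right) + 17\right) = -47 + \left(-55 + 17\right) = -47 - 38 = -85$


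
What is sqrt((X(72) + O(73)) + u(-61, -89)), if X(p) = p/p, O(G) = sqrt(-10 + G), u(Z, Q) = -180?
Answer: sqrt(-179 + 3*sqrt(7)) ≈ 13.079*I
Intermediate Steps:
X(p) = 1
sqrt((X(72) + O(73)) + u(-61, -89)) = sqrt((1 + sqrt(-10 + 73)) - 180) = sqrt((1 + sqrt(63)) - 180) = sqrt((1 + 3*sqrt(7)) - 180) = sqrt(-179 + 3*sqrt(7))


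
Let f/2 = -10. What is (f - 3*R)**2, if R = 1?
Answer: 529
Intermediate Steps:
f = -20 (f = 2*(-10) = -20)
(f - 3*R)**2 = (-20 - 3*1)**2 = (-20 - 3)**2 = (-23)**2 = 529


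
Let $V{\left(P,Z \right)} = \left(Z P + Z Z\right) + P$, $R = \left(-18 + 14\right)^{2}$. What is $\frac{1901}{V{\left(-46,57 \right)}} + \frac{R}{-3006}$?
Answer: $\frac{2852555}{873243} \approx 3.2666$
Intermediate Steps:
$R = 16$ ($R = \left(-4\right)^{2} = 16$)
$V{\left(P,Z \right)} = P + Z^{2} + P Z$ ($V{\left(P,Z \right)} = \left(P Z + Z^{2}\right) + P = \left(Z^{2} + P Z\right) + P = P + Z^{2} + P Z$)
$\frac{1901}{V{\left(-46,57 \right)}} + \frac{R}{-3006} = \frac{1901}{-46 + 57^{2} - 2622} + \frac{16}{-3006} = \frac{1901}{-46 + 3249 - 2622} + 16 \left(- \frac{1}{3006}\right) = \frac{1901}{581} - \frac{8}{1503} = \frac{2852555}{873243}$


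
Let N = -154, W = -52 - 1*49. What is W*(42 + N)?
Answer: 11312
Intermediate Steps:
W = -101 (W = -52 - 49 = -101)
W*(42 + N) = -101*(42 - 154) = -101*(-112) = 11312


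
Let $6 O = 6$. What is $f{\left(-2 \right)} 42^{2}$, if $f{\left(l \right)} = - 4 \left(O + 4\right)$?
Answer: $-35280$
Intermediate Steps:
$O = 1$ ($O = \frac{1}{6} \cdot 6 = 1$)
$f{\left(l \right)} = -20$ ($f{\left(l \right)} = - 4 \left(1 + 4\right) = \left(-4\right) 5 = -20$)
$f{\left(-2 \right)} 42^{2} = - 20 \cdot 42^{2} = \left(-20\right) 1764 = -35280$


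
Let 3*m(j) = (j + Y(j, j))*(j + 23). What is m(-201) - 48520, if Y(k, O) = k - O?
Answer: -36594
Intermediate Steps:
m(j) = j*(23 + j)/3 (m(j) = ((j + (j - j))*(j + 23))/3 = ((j + 0)*(23 + j))/3 = (j*(23 + j))/3 = j*(23 + j)/3)
m(-201) - 48520 = (⅓)*(-201)*(23 - 201) - 48520 = (⅓)*(-201)*(-178) - 48520 = 11926 - 48520 = -36594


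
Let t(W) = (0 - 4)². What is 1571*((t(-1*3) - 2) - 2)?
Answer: 18852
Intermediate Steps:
t(W) = 16 (t(W) = (-4)² = 16)
1571*((t(-1*3) - 2) - 2) = 1571*((16 - 2) - 2) = 1571*(14 - 2) = 1571*12 = 18852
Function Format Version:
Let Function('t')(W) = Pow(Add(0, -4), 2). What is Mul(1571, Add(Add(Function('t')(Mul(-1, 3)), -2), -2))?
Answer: 18852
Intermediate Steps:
Function('t')(W) = 16 (Function('t')(W) = Pow(-4, 2) = 16)
Mul(1571, Add(Add(Function('t')(Mul(-1, 3)), -2), -2)) = Mul(1571, Add(Add(16, -2), -2)) = Mul(1571, Add(14, -2)) = Mul(1571, 12) = 18852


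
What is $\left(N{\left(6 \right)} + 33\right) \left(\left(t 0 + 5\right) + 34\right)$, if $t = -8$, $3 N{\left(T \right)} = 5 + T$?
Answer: $1430$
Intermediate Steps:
$N{\left(T \right)} = \frac{5}{3} + \frac{T}{3}$ ($N{\left(T \right)} = \frac{5 + T}{3} = \frac{5}{3} + \frac{T}{3}$)
$\left(N{\left(6 \right)} + 33\right) \left(\left(t 0 + 5\right) + 34\right) = \left(\left(\frac{5}{3} + \frac{1}{3} \cdot 6\right) + 33\right) \left(\left(\left(-8\right) 0 + 5\right) + 34\right) = \left(\left(\frac{5}{3} + 2\right) + 33\right) \left(\left(0 + 5\right) + 34\right) = \left(\frac{11}{3} + 33\right) \left(5 + 34\right) = \frac{110}{3} \cdot 39 = 1430$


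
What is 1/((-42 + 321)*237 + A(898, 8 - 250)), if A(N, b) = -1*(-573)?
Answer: 1/66696 ≈ 1.4993e-5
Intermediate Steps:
A(N, b) = 573
1/((-42 + 321)*237 + A(898, 8 - 250)) = 1/((-42 + 321)*237 + 573) = 1/(279*237 + 573) = 1/(66123 + 573) = 1/66696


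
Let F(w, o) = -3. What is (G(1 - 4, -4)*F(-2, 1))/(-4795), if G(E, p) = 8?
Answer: 24/4795 ≈ 0.0050052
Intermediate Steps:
(G(1 - 4, -4)*F(-2, 1))/(-4795) = (8*(-3))/(-4795) = -24*(-1/4795) = 24/4795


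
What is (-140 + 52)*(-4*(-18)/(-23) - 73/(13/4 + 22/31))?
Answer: 21432224/11293 ≈ 1897.8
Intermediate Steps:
(-140 + 52)*(-4*(-18)/(-23) - 73/(13/4 + 22/31)) = -88*(72*(-1/23) - 73/(13*(¼) + 22*(1/31))) = -88*(-72/23 - 73/(13/4 + 22/31)) = -88*(-72/23 - 73/491/124) = -88*(-72/23 - 73*124/491) = -88*(-72/23 - 9052/491) = -88*(-243548/11293) = 21432224/11293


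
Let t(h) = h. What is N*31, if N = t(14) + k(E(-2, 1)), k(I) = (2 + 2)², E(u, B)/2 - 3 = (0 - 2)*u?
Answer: 930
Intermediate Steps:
E(u, B) = 6 - 4*u (E(u, B) = 6 + 2*((0 - 2)*u) = 6 + 2*(-2*u) = 6 - 4*u)
k(I) = 16 (k(I) = 4² = 16)
N = 30 (N = 14 + 16 = 30)
N*31 = 30*31 = 930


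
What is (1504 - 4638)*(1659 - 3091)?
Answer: 4487888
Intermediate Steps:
(1504 - 4638)*(1659 - 3091) = -3134*(-1432) = 4487888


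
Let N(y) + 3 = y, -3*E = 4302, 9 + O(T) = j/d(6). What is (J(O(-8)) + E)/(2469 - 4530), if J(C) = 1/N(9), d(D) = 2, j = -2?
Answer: 8603/12366 ≈ 0.69570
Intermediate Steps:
O(T) = -10 (O(T) = -9 - 2/2 = -9 - 2*½ = -9 - 1 = -10)
E = -1434 (E = -⅓*4302 = -1434)
N(y) = -3 + y
J(C) = ⅙ (J(C) = 1/(-3 + 9) = 1/6 = ⅙)
(J(O(-8)) + E)/(2469 - 4530) = (⅙ - 1434)/(2469 - 4530) = -8603/6/(-2061) = -8603/6*(-1/2061) = 8603/12366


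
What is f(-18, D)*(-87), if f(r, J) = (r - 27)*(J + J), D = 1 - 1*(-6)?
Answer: 54810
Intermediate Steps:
D = 7 (D = 1 + 6 = 7)
f(r, J) = 2*J*(-27 + r) (f(r, J) = (-27 + r)*(2*J) = 2*J*(-27 + r))
f(-18, D)*(-87) = (2*7*(-27 - 18))*(-87) = (2*7*(-45))*(-87) = -630*(-87) = 54810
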